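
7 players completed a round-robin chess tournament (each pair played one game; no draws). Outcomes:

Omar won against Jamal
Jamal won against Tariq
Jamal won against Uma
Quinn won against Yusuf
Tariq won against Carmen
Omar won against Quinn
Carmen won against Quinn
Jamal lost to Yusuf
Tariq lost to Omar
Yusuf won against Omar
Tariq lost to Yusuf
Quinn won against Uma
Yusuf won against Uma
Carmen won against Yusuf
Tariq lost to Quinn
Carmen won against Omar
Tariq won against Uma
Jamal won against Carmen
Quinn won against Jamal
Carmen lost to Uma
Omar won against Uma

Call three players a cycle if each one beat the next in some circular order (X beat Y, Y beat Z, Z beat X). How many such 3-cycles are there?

Win totals: Yusuf 4, Carmen 3, Omar 4, Tariq 2, Quinn 4, Jamal 3, Uma 1.
A player with w wins dominates both others in C(w,2) triples; summing gives 6 + 3 + 6 + 1 + 6 + 3 + 0 = 25 transitive triples.
Total triples C(7,3) = 35, so cyclic triples = 35 − 25 = 10.

10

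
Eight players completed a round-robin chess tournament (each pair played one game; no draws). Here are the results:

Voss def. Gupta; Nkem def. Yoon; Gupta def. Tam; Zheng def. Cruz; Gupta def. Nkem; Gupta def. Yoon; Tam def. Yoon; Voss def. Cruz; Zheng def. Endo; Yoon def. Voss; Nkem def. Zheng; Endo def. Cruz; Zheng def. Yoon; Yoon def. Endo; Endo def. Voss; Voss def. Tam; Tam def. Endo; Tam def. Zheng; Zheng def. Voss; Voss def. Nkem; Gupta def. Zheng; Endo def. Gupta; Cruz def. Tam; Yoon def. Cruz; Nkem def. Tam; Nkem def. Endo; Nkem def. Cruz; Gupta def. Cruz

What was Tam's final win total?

3

Tam's results: beat Zheng, Yoon, Endo; lost to Nkem, Gupta, Voss, Cruz.
That is 3 wins.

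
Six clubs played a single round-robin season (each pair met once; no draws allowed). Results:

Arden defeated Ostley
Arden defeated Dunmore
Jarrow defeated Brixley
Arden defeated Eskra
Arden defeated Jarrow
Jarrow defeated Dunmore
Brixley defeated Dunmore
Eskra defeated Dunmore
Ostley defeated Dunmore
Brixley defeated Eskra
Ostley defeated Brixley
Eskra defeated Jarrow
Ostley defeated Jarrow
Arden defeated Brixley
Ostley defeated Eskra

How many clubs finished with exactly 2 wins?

Win totals: Brixley 2, Dunmore 0, Eskra 2, Arden 5, Ostley 4, Jarrow 2.
Exactly 2: Brixley, Eskra, Jarrow — 3 clubs.

3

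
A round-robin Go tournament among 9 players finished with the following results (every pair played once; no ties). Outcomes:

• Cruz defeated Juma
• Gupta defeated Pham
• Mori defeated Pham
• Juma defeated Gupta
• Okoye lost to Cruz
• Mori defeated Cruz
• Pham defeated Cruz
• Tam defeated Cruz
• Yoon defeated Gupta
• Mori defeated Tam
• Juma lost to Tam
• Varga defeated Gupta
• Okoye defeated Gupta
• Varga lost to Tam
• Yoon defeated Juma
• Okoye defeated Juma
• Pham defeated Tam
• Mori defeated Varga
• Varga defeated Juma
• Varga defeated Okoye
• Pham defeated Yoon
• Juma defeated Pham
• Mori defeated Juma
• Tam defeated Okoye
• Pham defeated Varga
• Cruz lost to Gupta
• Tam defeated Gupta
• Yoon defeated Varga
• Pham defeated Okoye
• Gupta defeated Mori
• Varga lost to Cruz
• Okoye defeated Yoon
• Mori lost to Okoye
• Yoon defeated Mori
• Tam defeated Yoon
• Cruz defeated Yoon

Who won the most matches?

Tam

Win totals: Okoye 4, Tam 6, Pham 5, Gupta 3, Yoon 4, Varga 3, Mori 5, Cruz 4, Juma 2.
Tam leads with 6 wins (next highest: 5).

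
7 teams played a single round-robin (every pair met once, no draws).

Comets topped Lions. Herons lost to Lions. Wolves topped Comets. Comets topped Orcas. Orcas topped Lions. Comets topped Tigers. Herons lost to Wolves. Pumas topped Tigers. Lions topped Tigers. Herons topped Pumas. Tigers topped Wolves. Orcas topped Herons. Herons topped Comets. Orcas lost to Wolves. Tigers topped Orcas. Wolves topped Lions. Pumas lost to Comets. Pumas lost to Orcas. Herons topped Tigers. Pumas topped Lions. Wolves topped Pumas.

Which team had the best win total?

Win totals: Pumas 2, Wolves 5, Orcas 3, Comets 4, Herons 3, Tigers 2, Lions 2.
Wolves leads with 5 wins (next highest: 4).

Wolves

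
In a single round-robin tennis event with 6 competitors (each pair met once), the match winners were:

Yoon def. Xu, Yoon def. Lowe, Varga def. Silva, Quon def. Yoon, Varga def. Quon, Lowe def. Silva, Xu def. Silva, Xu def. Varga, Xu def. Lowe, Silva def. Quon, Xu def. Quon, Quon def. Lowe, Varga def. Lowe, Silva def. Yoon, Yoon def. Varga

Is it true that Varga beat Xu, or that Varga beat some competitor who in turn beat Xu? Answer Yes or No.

Varga did not beat Xu directly.
Varga beat Silva, Quon, Lowe, but each of them lost to Xu. No two-step path.

No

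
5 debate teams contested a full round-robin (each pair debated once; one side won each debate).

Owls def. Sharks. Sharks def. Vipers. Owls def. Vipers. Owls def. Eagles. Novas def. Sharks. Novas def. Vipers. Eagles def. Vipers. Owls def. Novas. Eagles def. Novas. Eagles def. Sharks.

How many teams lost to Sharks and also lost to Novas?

Sharks beat: Vipers.
Novas beat: Vipers, Sharks.
Both beat: Vipers — 1.

1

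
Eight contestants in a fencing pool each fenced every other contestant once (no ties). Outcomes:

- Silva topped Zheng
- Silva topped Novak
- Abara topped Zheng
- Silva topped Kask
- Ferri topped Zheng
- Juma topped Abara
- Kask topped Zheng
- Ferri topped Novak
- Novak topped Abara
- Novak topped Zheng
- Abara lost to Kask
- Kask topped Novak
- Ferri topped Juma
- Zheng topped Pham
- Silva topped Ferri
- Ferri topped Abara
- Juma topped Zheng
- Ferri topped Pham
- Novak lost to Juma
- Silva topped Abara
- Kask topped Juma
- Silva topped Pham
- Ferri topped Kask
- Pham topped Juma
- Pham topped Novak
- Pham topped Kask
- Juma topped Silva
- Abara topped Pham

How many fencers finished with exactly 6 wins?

2

Win totals: Ferri 6, Novak 2, Juma 4, Zheng 1, Silva 6, Abara 2, Kask 4, Pham 3.
Exactly 6: Ferri, Silva — 2 fencers.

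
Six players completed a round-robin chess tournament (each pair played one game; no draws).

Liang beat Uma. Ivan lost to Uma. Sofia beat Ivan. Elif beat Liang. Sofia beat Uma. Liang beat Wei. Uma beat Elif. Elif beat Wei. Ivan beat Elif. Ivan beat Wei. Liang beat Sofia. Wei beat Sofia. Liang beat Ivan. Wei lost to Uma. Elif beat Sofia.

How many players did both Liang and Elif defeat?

2

Liang beat: Uma, Wei, Sofia, Ivan.
Elif beat: Liang, Wei, Sofia.
Both beat: Wei, Sofia — 2.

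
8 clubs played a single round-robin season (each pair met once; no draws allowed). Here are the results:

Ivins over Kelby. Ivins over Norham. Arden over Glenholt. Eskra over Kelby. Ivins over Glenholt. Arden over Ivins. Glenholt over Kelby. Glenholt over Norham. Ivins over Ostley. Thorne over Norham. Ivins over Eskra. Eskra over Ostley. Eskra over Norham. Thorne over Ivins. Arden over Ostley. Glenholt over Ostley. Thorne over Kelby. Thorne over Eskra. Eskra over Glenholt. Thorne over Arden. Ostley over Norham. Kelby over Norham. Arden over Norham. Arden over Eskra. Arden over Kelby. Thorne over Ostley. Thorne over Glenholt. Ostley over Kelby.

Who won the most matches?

Thorne

Win totals: Ostley 2, Arden 6, Glenholt 3, Eskra 4, Norham 0, Kelby 1, Thorne 7, Ivins 5.
Thorne leads with 7 wins (next highest: 6).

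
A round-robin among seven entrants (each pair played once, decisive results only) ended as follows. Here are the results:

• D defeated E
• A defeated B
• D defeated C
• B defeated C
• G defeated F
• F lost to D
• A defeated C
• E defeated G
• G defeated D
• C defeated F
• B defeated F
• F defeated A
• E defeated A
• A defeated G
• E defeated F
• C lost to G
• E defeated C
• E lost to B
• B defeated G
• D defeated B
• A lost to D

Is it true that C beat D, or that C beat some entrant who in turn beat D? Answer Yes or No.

C did not beat D directly.
C beat F, but each of them lost to D. No two-step path.

No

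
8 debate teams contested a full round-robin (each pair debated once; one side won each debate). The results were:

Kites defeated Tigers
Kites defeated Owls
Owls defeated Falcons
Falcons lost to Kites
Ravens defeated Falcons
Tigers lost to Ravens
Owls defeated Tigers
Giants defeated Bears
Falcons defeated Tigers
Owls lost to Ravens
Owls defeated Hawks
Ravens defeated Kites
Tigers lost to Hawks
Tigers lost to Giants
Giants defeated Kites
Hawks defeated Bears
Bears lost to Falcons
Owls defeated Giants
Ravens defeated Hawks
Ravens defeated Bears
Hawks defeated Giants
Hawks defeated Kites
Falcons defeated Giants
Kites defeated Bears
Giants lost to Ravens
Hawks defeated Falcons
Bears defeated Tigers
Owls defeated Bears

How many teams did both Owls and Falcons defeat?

Owls beat: Tigers, Bears, Hawks, Falcons, Giants.
Falcons beat: Tigers, Bears, Giants.
Both beat: Tigers, Bears, Giants — 3.

3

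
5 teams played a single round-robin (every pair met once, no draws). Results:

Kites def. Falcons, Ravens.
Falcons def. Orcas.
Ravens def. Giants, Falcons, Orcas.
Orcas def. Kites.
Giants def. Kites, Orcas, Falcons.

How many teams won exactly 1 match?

Win totals: Orcas 1, Falcons 1, Giants 3, Kites 2, Ravens 3.
Exactly 1: Orcas, Falcons — 2 teams.

2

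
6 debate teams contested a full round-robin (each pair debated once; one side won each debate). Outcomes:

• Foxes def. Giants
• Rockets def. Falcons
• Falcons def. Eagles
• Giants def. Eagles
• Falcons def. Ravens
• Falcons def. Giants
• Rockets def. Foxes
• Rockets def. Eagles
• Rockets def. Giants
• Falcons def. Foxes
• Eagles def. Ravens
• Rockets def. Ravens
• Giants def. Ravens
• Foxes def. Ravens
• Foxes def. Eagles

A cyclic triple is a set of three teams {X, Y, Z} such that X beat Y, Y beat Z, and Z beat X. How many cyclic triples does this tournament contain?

0

Win totals: Rockets 5, Eagles 1, Falcons 4, Giants 2, Foxes 3, Ravens 0.
A team with w wins dominates both others in C(w,2) triples; summing gives 10 + 0 + 6 + 1 + 3 + 0 = 20 transitive triples.
Total triples C(6,3) = 20, so cyclic triples = 20 − 20 = 0.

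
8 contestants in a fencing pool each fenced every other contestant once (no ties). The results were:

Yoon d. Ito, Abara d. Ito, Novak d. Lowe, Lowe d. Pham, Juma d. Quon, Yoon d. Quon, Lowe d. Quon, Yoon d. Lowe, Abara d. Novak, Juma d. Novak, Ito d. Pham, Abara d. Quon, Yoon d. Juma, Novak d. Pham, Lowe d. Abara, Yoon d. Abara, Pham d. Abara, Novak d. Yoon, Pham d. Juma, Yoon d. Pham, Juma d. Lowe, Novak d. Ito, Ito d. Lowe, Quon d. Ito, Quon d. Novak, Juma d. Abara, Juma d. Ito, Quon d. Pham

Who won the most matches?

Yoon

Win totals: Lowe 3, Abara 3, Quon 3, Novak 4, Juma 5, Yoon 6, Pham 2, Ito 2.
Yoon leads with 6 wins (next highest: 5).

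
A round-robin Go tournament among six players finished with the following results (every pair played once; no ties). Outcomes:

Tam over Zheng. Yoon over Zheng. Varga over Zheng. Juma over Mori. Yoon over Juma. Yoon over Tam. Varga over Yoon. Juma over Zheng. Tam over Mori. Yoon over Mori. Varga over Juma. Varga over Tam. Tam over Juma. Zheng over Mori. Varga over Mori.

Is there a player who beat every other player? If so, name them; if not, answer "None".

Varga

Varga has 5 wins out of 5 opponents — a perfect record.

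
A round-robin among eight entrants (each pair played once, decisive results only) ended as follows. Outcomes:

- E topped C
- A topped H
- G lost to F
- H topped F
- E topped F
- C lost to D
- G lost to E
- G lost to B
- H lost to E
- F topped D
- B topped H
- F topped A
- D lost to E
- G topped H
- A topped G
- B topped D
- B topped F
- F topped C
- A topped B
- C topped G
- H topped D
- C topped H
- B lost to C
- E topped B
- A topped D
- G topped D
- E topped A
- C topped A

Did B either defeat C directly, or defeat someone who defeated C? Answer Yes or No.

Yes

B did not beat C directly.
B beat D, F, G, H. Of those, D beat C.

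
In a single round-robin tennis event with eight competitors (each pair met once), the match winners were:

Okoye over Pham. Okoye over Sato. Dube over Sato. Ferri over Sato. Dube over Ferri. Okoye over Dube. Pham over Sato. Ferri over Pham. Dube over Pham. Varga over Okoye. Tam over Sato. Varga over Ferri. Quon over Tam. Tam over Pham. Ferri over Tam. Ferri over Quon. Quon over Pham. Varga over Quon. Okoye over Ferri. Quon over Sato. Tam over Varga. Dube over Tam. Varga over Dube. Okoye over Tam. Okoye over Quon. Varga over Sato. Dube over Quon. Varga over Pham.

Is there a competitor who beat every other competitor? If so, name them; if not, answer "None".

Highest win total is Varga with 6 (out of 7 possible).
Varga lost to Tam, so no competitor went undefeated.

None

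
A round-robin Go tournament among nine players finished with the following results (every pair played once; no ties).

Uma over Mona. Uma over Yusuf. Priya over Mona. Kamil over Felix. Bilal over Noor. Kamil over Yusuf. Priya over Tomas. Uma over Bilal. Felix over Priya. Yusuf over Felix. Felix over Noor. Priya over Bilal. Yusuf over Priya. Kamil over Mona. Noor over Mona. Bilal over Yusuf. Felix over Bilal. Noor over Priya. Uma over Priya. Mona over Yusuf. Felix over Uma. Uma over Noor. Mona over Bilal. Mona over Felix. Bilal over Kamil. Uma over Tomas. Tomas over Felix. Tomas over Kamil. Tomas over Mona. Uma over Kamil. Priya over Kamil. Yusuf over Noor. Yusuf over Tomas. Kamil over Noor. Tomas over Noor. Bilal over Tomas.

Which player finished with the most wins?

Win totals: Felix 4, Noor 2, Priya 4, Kamil 4, Tomas 4, Bilal 4, Mona 3, Uma 7, Yusuf 4.
Uma leads with 7 wins (next highest: 4).

Uma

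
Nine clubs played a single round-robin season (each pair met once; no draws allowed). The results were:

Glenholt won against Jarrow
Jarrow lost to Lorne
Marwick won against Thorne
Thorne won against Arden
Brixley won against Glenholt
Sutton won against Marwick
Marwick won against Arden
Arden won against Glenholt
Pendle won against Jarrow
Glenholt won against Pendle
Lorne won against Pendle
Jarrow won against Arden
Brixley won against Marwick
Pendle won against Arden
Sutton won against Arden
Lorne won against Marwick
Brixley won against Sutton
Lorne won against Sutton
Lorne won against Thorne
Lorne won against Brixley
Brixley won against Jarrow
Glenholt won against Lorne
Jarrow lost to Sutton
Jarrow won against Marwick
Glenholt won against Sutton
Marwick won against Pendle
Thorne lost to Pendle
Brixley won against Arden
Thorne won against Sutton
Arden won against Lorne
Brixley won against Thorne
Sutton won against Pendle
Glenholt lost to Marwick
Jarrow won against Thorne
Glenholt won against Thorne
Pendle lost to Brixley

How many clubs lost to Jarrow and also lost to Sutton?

2

Jarrow beat: Thorne, Arden, Marwick.
Sutton beat: Jarrow, Pendle, Arden, Marwick.
Both beat: Arden, Marwick — 2.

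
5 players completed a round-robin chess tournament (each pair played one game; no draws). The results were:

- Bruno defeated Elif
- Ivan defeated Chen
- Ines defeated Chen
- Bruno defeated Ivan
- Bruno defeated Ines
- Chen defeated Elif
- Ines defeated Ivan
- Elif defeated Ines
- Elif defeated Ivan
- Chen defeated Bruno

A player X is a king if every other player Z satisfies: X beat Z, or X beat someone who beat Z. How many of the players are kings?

3

Ines reaches everyone (king).
Chen reaches everyone (king).
Ivan cannot reach Ines in two steps.
Bruno reaches everyone (king).
Elif cannot reach Bruno in two steps.
Kings: Ines, Chen, Bruno — 3.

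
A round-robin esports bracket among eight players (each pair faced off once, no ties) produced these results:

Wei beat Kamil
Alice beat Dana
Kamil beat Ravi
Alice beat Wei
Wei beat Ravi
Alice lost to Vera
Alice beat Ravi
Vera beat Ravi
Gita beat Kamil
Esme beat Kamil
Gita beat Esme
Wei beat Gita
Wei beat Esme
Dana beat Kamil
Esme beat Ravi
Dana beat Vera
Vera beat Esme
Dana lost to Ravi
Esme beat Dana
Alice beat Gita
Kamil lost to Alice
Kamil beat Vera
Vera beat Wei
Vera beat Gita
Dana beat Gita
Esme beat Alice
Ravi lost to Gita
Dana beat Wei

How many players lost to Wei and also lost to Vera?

Wei beat: Kamil, Ravi, Gita, Esme.
Vera beat: Ravi, Gita, Esme, Wei, Alice.
Both beat: Ravi, Gita, Esme — 3.

3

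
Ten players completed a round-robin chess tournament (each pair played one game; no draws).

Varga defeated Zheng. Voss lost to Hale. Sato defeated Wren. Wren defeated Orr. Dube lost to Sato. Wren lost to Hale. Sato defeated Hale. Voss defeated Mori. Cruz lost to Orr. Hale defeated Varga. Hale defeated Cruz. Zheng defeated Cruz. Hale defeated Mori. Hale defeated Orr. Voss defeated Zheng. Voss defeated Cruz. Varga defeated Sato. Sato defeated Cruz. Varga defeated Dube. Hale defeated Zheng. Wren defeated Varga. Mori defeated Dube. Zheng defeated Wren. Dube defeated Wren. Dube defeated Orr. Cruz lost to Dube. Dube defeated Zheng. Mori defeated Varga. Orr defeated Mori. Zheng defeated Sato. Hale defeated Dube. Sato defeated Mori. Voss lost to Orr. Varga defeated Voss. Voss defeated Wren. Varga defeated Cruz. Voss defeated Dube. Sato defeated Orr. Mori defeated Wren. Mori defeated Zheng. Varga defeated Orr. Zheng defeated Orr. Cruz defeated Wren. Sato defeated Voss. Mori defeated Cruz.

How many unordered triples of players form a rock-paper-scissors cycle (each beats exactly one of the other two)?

20

Win totals: Cruz 1, Hale 8, Orr 3, Zheng 4, Wren 2, Mori 5, Voss 5, Sato 7, Varga 6, Dube 4.
A player with w wins dominates both others in C(w,2) triples; summing gives 0 + 28 + 3 + 6 + 1 + 10 + 10 + 21 + 15 + 6 = 100 transitive triples.
Total triples C(10,3) = 120, so cyclic triples = 120 − 100 = 20.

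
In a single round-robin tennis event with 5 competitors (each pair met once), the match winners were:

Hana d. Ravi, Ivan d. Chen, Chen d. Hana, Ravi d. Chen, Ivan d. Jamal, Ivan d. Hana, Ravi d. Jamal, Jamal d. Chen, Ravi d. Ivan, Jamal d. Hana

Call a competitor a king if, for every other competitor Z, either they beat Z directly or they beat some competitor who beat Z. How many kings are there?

3

Ivan reaches everyone (king).
Hana reaches everyone (king).
Jamal cannot reach Ivan in two steps.
Chen cannot reach Ivan, Jamal in two steps.
Ravi reaches everyone (king).
Kings: Ivan, Hana, Ravi — 3.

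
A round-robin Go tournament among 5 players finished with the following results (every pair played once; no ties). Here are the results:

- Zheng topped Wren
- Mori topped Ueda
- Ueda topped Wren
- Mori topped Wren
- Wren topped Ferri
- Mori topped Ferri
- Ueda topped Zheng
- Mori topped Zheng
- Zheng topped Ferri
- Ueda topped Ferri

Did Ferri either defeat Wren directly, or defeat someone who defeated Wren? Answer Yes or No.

No

Ferri did not beat Wren directly.
Ferri beat no one, so there is no intermediate player.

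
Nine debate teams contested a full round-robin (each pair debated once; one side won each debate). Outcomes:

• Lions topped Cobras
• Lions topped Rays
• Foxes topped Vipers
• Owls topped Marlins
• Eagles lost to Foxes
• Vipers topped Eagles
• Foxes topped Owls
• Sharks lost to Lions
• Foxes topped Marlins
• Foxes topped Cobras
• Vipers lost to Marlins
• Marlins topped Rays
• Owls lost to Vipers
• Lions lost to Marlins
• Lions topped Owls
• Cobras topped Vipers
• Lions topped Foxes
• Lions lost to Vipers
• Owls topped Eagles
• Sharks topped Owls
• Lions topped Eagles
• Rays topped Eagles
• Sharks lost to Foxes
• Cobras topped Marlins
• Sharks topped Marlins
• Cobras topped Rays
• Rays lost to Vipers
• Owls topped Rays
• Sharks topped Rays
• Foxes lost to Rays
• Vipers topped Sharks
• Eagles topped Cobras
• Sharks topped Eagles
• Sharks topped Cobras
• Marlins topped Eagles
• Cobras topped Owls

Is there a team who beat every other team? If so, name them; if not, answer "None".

None

Highest win total is Lions with 6 (out of 8 possible).
Lions lost to Marlins, Vipers, so no team went undefeated.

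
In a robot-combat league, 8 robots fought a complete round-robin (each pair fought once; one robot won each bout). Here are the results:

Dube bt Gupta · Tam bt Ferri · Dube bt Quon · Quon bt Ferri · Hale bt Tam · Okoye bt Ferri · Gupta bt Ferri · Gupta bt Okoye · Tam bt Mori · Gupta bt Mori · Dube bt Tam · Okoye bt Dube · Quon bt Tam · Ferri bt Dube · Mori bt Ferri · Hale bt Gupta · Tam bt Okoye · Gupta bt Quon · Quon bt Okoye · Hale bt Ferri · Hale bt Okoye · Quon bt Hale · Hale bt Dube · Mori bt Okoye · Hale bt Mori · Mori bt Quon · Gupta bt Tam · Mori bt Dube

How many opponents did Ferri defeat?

1

Ferri's results: beat Dube; lost to Okoye, Mori, Hale, Quon, Gupta, Tam.
That is 1 win.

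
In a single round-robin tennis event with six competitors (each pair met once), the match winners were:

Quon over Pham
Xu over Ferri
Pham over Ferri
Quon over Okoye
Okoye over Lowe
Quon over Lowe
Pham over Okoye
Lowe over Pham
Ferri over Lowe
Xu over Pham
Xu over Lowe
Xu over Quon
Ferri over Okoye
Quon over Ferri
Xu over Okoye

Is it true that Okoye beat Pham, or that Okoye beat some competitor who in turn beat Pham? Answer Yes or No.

Okoye did not beat Pham directly.
Okoye beat Lowe. Of those, Lowe beat Pham.

Yes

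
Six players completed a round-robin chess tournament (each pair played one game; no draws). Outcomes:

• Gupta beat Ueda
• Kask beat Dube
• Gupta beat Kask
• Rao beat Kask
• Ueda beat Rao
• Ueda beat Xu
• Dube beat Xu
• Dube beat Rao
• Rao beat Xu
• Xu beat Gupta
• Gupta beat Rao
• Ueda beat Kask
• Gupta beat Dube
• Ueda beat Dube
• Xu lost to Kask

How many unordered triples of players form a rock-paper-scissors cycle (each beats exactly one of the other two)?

Of the C(6,3) = 20 triples, the cyclic ones are: {Kask, Rao, Dube}; {Kask, Gupta, Xu}; {Rao, Gupta, Xu}; {Dube, Gupta, Xu}; {Ueda, Gupta, Xu}.
That is 5.

5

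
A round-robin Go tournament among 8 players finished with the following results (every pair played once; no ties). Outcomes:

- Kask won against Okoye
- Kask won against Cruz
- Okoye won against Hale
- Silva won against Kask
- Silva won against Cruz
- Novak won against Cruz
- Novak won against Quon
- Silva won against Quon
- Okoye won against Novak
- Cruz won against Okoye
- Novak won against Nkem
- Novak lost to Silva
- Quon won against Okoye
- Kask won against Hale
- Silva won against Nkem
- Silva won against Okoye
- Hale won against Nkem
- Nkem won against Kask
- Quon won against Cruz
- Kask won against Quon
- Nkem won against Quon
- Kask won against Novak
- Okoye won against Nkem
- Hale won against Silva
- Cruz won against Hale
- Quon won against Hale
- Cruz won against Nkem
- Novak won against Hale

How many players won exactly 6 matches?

Win totals: Silva 6, Okoye 3, Hale 2, Cruz 3, Nkem 2, Novak 4, Quon 3, Kask 5.
Exactly 6: Silva — 1 player.

1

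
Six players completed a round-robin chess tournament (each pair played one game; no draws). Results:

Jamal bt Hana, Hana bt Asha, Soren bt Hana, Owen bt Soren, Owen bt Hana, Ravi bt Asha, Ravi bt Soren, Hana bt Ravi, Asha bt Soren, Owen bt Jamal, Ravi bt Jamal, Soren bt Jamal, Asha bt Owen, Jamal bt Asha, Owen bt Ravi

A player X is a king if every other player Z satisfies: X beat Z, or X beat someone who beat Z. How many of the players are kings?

Soren cannot reach Owen in two steps.
Ravi reaches everyone (king).
Owen reaches everyone (king).
Hana reaches everyone (king).
Asha reaches everyone (king).
Jamal reaches everyone (king).
Kings: Ravi, Owen, Hana, Asha, Jamal — 5.

5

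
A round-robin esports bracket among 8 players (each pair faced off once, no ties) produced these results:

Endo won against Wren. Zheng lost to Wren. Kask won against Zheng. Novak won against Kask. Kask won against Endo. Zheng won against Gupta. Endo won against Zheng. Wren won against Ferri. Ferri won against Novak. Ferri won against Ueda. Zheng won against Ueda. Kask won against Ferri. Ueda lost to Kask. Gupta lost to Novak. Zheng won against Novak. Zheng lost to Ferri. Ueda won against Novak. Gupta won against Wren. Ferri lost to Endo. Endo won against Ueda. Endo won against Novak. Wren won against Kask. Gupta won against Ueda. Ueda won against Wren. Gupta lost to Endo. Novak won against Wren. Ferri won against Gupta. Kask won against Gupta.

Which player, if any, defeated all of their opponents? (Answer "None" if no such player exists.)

Highest win total is Endo with 6 (out of 7 possible).
Endo lost to Kask, so no player went undefeated.

None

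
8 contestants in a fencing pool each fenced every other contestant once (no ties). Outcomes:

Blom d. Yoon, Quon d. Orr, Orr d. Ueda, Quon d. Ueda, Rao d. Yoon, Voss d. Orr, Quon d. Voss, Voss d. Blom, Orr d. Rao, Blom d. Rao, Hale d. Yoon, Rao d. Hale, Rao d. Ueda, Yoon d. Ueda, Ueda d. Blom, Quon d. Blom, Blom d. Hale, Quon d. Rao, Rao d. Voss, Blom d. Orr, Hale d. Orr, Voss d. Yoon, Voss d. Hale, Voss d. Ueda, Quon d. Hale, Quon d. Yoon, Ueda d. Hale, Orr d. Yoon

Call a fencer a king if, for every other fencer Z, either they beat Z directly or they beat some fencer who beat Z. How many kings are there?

Ueda cannot reach Quon, Voss in two steps.
Yoon cannot reach Quon, Rao, Orr, Voss in two steps.
Blom cannot reach Quon in two steps.
Hale cannot reach Blom, Quon, Voss in two steps.
Quon reaches everyone (king).
Rao cannot reach Quon in two steps.
Orr cannot reach Quon in two steps.
Voss cannot reach Quon in two steps.
Kings: Quon — 1.

1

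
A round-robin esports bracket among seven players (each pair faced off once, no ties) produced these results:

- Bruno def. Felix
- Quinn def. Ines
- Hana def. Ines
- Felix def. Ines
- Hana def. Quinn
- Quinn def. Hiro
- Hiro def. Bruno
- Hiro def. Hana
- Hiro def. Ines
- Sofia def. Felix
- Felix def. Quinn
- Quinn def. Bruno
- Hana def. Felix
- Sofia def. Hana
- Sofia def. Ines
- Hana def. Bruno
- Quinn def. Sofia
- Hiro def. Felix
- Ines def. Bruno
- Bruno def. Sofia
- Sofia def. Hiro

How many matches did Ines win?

Ines' results: beat Bruno; lost to Hiro, Quinn, Felix, Sofia, Hana.
That is 1 win.

1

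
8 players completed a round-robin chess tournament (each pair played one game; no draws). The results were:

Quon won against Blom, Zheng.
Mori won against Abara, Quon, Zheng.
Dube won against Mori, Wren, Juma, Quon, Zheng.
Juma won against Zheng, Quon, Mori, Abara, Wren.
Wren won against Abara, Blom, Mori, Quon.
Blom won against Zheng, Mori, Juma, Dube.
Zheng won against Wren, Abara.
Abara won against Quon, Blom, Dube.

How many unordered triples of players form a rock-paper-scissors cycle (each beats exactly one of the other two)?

Win totals: Juma 5, Abara 3, Zheng 2, Blom 4, Quon 2, Mori 3, Dube 5, Wren 4.
A player with w wins dominates both others in C(w,2) triples; summing gives 10 + 3 + 1 + 6 + 1 + 3 + 10 + 6 = 40 transitive triples.
Total triples C(8,3) = 56, so cyclic triples = 56 − 40 = 16.

16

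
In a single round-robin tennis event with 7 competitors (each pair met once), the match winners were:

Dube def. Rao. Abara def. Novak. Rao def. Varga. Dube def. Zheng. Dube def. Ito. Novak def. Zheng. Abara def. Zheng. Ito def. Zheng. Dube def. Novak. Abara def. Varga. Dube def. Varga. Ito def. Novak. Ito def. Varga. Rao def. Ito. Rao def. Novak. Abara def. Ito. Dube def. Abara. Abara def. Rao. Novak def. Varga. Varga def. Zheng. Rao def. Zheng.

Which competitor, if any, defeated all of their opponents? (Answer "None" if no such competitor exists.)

Dube has 6 wins out of 6 opponents — a perfect record.

Dube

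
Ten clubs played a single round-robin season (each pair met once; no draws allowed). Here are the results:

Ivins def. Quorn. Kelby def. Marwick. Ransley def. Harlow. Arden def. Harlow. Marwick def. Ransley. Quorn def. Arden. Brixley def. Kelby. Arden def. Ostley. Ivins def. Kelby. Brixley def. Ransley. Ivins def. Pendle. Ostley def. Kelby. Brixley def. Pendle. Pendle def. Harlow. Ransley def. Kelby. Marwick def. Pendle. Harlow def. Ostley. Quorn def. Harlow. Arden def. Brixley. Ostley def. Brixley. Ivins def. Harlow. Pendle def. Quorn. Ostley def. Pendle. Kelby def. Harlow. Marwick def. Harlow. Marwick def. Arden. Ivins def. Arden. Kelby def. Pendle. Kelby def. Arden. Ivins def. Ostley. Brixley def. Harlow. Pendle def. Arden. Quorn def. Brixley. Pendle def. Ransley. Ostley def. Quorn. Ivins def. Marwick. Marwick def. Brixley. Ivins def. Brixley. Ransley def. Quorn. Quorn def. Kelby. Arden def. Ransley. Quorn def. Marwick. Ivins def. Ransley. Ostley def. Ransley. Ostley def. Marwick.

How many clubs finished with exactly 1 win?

Win totals: Kelby 4, Pendle 4, Ransley 3, Harlow 1, Marwick 5, Brixley 4, Ivins 9, Arden 4, Ostley 6, Quorn 5.
Exactly 1: Harlow — 1 club.

1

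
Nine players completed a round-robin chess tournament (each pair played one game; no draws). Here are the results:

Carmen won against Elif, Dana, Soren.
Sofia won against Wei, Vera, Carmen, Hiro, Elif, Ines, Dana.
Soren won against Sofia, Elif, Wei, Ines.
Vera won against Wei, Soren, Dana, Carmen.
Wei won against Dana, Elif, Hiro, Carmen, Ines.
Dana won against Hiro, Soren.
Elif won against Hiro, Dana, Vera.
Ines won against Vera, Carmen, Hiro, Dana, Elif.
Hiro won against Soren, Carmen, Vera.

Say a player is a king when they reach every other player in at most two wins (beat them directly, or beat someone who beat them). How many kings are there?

Hiro reaches everyone (king).
Wei cannot reach Sofia in two steps.
Dana reaches everyone (king).
Carmen reaches everyone (king).
Elif cannot reach Sofia, Ines in two steps.
Sofia reaches everyone (king).
Soren reaches everyone (king).
Vera reaches everyone (king).
Ines cannot reach Sofia in two steps.
Kings: Hiro, Dana, Carmen, Sofia, Soren, Vera — 6.

6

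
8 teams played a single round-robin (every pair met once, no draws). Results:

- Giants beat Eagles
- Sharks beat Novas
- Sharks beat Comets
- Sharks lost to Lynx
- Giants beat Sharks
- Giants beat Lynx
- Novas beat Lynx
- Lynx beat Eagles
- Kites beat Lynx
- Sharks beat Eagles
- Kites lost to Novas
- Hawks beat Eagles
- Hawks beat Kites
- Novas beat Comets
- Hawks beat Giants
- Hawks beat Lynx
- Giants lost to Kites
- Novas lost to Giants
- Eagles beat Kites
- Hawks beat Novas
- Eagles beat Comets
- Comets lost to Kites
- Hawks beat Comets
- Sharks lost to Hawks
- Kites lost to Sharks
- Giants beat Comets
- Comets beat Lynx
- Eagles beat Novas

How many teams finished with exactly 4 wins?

1

Win totals: Sharks 4, Kites 3, Giants 5, Novas 3, Hawks 7, Comets 1, Lynx 2, Eagles 3.
Exactly 4: Sharks — 1 team.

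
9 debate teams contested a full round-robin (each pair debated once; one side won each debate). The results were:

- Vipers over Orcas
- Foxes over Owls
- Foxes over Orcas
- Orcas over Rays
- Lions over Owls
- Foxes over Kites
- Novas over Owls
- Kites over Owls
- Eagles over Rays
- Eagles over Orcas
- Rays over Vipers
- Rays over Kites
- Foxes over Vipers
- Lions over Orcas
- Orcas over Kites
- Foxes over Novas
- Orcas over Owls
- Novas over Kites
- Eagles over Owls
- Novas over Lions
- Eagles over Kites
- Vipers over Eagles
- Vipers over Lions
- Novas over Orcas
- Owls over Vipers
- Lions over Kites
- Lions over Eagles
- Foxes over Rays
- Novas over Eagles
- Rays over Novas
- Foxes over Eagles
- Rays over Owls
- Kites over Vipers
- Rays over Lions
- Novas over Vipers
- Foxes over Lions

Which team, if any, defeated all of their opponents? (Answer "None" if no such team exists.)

Foxes

Foxes has 8 wins out of 8 opponents — a perfect record.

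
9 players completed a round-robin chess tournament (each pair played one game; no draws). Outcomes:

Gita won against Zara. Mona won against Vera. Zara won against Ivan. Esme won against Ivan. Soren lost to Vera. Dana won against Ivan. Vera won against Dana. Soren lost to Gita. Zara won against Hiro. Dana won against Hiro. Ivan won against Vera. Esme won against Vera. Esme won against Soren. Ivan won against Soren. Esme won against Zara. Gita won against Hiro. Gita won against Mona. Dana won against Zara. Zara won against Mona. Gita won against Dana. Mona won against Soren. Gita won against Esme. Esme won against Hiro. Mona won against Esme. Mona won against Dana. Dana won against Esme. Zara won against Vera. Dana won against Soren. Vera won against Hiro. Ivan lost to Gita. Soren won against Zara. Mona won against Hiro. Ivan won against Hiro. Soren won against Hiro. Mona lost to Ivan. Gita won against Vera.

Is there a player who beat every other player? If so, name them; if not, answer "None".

Gita has 8 wins out of 8 opponents — a perfect record.

Gita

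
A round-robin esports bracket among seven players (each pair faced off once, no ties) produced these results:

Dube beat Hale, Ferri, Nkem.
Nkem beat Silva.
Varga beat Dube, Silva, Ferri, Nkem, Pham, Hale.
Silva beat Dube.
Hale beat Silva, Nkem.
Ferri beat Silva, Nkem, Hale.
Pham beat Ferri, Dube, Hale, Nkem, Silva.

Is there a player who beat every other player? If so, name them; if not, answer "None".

Varga

Varga has 6 wins out of 6 opponents — a perfect record.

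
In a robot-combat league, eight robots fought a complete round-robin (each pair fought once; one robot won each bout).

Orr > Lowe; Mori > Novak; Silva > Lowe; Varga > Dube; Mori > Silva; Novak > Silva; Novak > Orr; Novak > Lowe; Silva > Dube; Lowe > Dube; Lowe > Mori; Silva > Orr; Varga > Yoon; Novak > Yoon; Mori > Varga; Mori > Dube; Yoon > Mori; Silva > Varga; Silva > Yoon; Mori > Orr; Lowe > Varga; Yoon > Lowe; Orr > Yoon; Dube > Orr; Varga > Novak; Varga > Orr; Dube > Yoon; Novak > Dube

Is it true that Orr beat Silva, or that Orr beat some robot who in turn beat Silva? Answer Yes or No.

Orr did not beat Silva directly.
Orr beat Yoon, Lowe, but each of them lost to Silva. No two-step path.

No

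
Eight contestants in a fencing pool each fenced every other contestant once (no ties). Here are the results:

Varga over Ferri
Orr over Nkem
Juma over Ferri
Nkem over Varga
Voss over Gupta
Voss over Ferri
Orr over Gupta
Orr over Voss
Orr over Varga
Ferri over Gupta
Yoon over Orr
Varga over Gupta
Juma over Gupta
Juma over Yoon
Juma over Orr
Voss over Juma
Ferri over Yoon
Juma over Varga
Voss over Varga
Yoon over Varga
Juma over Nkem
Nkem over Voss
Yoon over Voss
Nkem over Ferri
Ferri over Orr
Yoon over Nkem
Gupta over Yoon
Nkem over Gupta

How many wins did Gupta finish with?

Gupta's results: beat Yoon; lost to Voss, Juma, Orr, Varga, Ferri, Nkem.
That is 1 win.

1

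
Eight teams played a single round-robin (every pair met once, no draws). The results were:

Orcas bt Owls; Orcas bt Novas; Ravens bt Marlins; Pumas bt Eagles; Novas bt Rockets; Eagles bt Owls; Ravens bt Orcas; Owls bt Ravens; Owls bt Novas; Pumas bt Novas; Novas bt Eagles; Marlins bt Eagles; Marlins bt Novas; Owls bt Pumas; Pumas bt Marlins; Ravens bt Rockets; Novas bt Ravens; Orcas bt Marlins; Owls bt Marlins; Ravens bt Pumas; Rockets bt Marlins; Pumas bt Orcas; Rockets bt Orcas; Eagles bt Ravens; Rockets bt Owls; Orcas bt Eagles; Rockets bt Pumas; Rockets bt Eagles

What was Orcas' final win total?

Orcas' results: beat Owls, Marlins, Novas, Eagles; lost to Rockets, Pumas, Ravens.
That is 4 wins.

4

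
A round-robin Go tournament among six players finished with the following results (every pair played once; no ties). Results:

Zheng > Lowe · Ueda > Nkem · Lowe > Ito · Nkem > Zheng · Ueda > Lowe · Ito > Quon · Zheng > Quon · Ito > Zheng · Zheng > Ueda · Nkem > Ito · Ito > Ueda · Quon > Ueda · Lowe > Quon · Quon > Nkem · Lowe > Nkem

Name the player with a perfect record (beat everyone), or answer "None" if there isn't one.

None

Highest win total is Zheng with 3 (out of 5 possible).
Zheng lost to Ito, Nkem, so no player went undefeated.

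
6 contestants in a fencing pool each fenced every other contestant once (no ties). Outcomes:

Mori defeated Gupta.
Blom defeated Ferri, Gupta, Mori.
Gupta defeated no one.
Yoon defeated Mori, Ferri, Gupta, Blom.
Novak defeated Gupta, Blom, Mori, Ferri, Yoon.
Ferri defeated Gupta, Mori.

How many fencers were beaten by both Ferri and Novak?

Ferri beat: Mori, Gupta.
Novak beat: Yoon, Ferri, Mori, Blom, Gupta.
Both beat: Mori, Gupta — 2.

2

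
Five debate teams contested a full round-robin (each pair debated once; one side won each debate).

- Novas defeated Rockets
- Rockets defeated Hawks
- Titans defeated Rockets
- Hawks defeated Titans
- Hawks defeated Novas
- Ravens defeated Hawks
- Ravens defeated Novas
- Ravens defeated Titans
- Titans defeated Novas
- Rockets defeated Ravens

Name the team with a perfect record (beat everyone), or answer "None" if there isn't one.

Highest win total is Ravens with 3 (out of 4 possible).
Ravens lost to Rockets, so no team went undefeated.

None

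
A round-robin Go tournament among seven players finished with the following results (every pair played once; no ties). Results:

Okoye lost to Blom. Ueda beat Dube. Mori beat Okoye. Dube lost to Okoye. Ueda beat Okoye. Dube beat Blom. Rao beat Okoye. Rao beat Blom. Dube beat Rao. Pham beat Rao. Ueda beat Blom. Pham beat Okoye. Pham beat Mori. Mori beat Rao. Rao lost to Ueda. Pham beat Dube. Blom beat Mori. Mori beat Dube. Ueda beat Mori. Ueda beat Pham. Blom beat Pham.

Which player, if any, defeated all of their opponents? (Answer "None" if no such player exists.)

Ueda has 6 wins out of 6 opponents — a perfect record.

Ueda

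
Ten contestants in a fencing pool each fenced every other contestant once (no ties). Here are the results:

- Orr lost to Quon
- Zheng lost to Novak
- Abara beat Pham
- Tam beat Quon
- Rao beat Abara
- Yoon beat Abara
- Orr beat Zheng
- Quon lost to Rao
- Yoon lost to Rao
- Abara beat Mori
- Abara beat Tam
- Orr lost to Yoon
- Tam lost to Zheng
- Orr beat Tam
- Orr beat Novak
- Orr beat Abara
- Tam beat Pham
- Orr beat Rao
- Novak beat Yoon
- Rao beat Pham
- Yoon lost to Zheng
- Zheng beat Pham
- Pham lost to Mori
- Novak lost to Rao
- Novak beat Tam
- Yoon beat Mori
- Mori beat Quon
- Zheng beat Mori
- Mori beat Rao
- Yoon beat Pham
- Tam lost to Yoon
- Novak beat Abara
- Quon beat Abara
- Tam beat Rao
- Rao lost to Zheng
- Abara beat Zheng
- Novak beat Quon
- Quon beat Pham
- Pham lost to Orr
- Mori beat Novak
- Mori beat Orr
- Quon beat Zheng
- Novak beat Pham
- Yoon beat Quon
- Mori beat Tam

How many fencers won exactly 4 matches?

Win totals: Rao 5, Zheng 5, Novak 6, Orr 6, Quon 4, Pham 0, Yoon 6, Abara 4, Tam 3, Mori 6.
Exactly 4: Quon, Abara — 2 fencers.

2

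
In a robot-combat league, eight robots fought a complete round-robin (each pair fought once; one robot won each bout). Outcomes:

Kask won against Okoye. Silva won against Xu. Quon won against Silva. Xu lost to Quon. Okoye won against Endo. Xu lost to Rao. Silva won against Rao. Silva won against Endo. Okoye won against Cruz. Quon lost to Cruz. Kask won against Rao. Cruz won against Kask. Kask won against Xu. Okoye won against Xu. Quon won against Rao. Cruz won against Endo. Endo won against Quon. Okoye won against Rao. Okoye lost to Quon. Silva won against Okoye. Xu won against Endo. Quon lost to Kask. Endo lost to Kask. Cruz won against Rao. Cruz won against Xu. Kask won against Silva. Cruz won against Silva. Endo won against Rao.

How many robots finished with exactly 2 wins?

Win totals: Quon 4, Endo 2, Okoye 4, Kask 6, Silva 4, Xu 1, Rao 1, Cruz 6.
Exactly 2: Endo — 1 robot.

1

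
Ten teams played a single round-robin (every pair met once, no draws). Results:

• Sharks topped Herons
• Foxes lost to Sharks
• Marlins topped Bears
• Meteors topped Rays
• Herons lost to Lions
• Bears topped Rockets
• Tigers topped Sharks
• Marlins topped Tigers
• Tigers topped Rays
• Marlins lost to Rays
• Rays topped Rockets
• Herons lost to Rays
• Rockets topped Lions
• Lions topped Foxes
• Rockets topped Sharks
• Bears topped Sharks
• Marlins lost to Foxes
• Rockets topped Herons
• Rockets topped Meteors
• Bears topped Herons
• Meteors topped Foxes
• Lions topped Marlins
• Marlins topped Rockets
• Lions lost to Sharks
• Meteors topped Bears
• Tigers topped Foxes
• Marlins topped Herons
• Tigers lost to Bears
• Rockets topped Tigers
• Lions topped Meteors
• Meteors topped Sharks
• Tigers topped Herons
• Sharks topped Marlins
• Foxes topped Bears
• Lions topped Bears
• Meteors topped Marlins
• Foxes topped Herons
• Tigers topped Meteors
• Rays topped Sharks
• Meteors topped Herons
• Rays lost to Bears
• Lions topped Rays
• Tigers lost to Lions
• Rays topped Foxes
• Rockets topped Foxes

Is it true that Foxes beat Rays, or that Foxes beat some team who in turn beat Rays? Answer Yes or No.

Foxes did not beat Rays directly.
Foxes beat Marlins, Bears, Herons. Of those, Bears beat Rays.

Yes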